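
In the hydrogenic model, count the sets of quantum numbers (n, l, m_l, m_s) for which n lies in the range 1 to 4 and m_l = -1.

12

Count contributing orbitals for each principal shell:
n=2 → 1; n=3 → 2; n=4 → 3.
Orbitals: 1 + 2 + 3 = 6. Including both spin states (m_s = ±1/2) gives 2 × 6 = 12 states.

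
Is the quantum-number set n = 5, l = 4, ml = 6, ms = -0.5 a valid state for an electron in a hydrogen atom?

The magnetic quantum number must satisfy −l ≤ ml ≤ l. With l = 4, ml can only be -4, -3, -2, -1, 0, 1, 2, 3, 4, so ml = 6 is forbidden.

Invalid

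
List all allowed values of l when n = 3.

0, 1, 2

l is an integer with 0 ≤ l ≤ n−1, so for n = 3: l = 0, 1, 2.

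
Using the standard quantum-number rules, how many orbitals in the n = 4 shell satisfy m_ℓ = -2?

2

The (ℓ, m_ℓ) pairs meeting m_ℓ = -2 give: ℓ=2 → 1; ℓ=3 → 1.
Total orbitals: 1 + 1 = 2.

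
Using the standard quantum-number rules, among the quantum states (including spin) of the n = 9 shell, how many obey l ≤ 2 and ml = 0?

For n = 9, l ranges over 0 … 8.
The (l, ml) pairs meeting l ≤ 2 and ml = 0 give: l=0 → 1; l=1 → 1; l=2 → 1.
Orbitals: 1 + 1 + 1 = 3. Each orbital carries two spin states, so 3 × 2 = 6 states.

6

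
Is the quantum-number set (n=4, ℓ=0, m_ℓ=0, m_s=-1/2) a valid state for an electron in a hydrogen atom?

Yes

n = 4 is a positive integer. ℓ = 0 satisfies 0 ≤ ℓ ≤ n−1 = 3. m_ℓ = 0 lies in the range −ℓ … +ℓ (here 0). m_s = -1/2 is one of ±1/2.
All four constraints are satisfied.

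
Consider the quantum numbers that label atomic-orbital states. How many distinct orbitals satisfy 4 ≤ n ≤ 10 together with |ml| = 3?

Per-shell orbital counts meeting the constraint:
n=4 → 2; n=5 → 4; n=6 → 6; n=7 → 8; n=8 → 10; n=9 → 12; n=10 → 14.
Total orbitals: 2 + 4 + 6 + 8 + 10 + 12 + 14 = 56.

56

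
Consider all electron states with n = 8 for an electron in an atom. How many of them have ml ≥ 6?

The (l, ml) pairs meeting ml ≥ 6 give: l=6 → 1; l=7 → 2.
Orbitals: 1 + 2 = 3. Each orbital carries two spin states, so 3 × 2 = 6 states.

6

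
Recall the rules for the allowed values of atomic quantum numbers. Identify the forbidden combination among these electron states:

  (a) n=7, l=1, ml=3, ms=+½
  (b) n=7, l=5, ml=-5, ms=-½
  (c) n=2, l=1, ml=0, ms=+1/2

(a)

(a) has |ml| = 3 > l = 1, violating −l ≤ ml ≤ l.
The remaining sets (b), (c) satisfy all four rules.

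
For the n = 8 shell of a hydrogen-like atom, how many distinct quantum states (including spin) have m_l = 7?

Per l-value: l=7 → 1.
Orbitals: 1. Each orbital carries two spin states, so 1 × 2 = 2 states.

2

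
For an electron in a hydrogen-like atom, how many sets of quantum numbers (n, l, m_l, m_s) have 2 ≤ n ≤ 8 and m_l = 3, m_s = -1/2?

Work shell by shell — for each n, count the (l, m_l) pairs that satisfy m_l = 3:
n=4 → 1; n=5 → 2; n=6 → 3; n=7 → 4; n=8 → 5.
Orbitals: 1 + 2 + 3 + 4 + 5 = 15. With m_s fixed to -1/2 there is one state per orbital, so 15 states.

15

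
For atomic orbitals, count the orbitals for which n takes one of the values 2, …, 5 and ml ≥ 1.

Treat each shell separately and count matching orbitals:
n=2 → 1; n=3 → 3; n=4 → 6; n=5 → 10.
Total orbitals: 1 + 3 + 6 + 10 = 20.

20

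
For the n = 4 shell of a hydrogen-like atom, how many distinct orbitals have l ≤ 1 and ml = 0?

2

The n = 4 shell has l = 0 through 3; check each.
Orbitals with l ≤ 1 and ml = 0, by l: l=0 → 1; l=1 → 1.
Total orbitals: 1 + 1 = 2.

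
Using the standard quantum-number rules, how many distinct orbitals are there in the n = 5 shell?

25

The n = 5 shell contains n² = 5² = 25 orbitals.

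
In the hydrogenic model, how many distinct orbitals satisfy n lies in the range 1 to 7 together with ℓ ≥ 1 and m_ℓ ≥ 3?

20

Work shell by shell — for each n, count the (ℓ, m_ℓ) pairs that satisfy ℓ ≥ 1 and m_ℓ ≥ 3:
n=4 → 1; n=5 → 3; n=6 → 6; n=7 → 10.
Total orbitals: 1 + 3 + 6 + 10 = 20.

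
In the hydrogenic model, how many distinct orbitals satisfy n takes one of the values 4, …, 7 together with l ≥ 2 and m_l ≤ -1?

Count contributing orbitals for each principal shell:
n=4 → 5; n=5 → 9; n=6 → 14; n=7 → 20.
Total orbitals: 5 + 9 + 14 + 20 = 48.

48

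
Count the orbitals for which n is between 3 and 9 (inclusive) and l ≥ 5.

130

Treat each shell separately and count matching orbitals:
n=6 → 11; n=7 → 24; n=8 → 39; n=9 → 56.
Total orbitals: 11 + 24 + 39 + 56 = 130.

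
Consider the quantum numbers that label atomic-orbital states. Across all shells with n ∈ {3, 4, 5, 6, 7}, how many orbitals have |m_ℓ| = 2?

Work shell by shell — for each n, count the (ℓ, m_ℓ) pairs that satisfy |m_ℓ| = 2:
n=3 → 2; n=4 → 4; n=5 → 6; n=6 → 8; n=7 → 10.
Total orbitals: 2 + 4 + 6 + 8 + 10 = 30.

30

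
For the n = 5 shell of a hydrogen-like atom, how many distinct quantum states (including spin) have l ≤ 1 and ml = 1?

Per l-value: l=1 → 1.
Orbitals: 1. Each orbital carries two spin states, so 1 × 2 = 2 states.

2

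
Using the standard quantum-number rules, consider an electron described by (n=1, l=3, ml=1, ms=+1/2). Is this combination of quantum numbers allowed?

Invalid

The orbital quantum number must satisfy 0 ≤ l ≤ n−1. With n = 1 the allowed l values are 0, so l = 3 is out of range.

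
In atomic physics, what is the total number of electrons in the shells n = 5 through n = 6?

Shell n has n² orbitals: 5²=25 + 6²=36 = 61 orbitals.
Two spin states per orbital: 2 × 61 = 122 electrons.

122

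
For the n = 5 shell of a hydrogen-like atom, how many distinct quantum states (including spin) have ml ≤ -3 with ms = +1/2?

3

Per l-value: l=3 → 1; l=4 → 2.
Orbitals: 1 + 2 = 3. With ms fixed to a single value there is one state per orbital, giving 3 states.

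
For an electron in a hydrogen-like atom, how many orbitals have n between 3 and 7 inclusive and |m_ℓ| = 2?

30

Count contributing orbitals for each principal shell:
n=3 → 2; n=4 → 4; n=5 → 6; n=6 → 8; n=7 → 10.
Total orbitals: 2 + 4 + 6 + 8 + 10 = 30.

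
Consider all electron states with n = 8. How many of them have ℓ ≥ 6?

56

Per ℓ-value: ℓ=6 → 13; ℓ=7 → 15.
Orbitals: 13 + 15 = 28. Each orbital carries two spin states, so 28 × 2 = 56 states.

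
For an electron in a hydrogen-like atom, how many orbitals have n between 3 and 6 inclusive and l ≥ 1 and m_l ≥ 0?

48

Count contributing orbitals for each principal shell:
n=3 → 5; n=4 → 9; n=5 → 14; n=6 → 20.
Total orbitals: 5 + 9 + 14 + 20 = 48.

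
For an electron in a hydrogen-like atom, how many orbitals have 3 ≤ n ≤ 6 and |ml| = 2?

Go shell by shell, enumerating (l, ml) with |ml| = 2:
n=3 → 2; n=4 → 4; n=5 → 6; n=6 → 8.
Total orbitals: 2 + 4 + 6 + 8 = 20.

20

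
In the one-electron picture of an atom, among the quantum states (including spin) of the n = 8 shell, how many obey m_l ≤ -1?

56

The n = 8 shell has l = 0 through 7; check each.
Orbitals with m_l ≤ -1, by l: l=1 → 1; l=2 → 2; l=3 → 3; l=4 → 4; l=5 → 5; l=6 → 6; l=7 → 7.
Orbitals: 1 + 2 + 3 + 4 + 5 + 6 + 7 = 28. Each orbital carries two spin states, so 28 × 2 = 56 states.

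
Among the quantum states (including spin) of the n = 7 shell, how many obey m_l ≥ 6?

Go through l = 0, …, 6 (the values permitted for n = 7).
Per l-value: l=6 → 1.
Orbitals: 1. Each orbital carries two spin states, so 1 × 2 = 2 states.

2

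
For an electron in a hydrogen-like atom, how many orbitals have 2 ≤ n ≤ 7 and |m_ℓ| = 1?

For each n in the range, tally the orbitals obeying |m_ℓ| = 1:
n=2 → 2; n=3 → 4; n=4 → 6; n=5 → 8; n=6 → 10; n=7 → 12.
Total orbitals: 2 + 4 + 6 + 8 + 10 + 12 = 42.

42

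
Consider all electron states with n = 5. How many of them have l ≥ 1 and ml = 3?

4

Go through l = 0, …, 4 (the values permitted for n = 5).
The (l, ml) pairs meeting l ≥ 1 and ml = 3 give: l=3 → 1; l=4 → 1.
Orbitals: 1 + 1 = 2. Each orbital carries two spin states, so 2 × 2 = 4 states.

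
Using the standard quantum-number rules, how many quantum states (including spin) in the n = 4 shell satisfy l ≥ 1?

30

For n = 4, l ranges over 0 … 3.
The (l, m_l) pairs meeting l ≥ 1 give: l=1 → 3; l=2 → 5; l=3 → 7.
Orbitals: 3 + 5 + 7 = 15. Each orbital carries two spin states, so 15 × 2 = 30 states.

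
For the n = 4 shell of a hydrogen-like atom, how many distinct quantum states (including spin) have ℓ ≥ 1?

The n = 4 shell has ℓ = 0 through 3; check each.
Per ℓ-value: ℓ=1 → 3; ℓ=2 → 5; ℓ=3 → 7.
Orbitals: 3 + 5 + 7 = 15. Each orbital carries two spin states, so 15 × 2 = 30 states.

30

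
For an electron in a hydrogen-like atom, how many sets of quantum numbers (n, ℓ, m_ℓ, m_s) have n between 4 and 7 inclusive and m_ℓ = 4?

Per-shell orbital counts meeting the constraint:
n=5 → 1; n=6 → 2; n=7 → 3.
Orbitals: 1 + 2 + 3 = 6. Including both spin states (m_s = ±1/2) gives 2 × 6 = 12 states.

12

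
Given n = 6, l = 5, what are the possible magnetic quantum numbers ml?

ml takes every integer from −l to +l. With l = 5 that gives the 11 values -5, -4, -3, -2, -1, 0, 1, 2, 3, 4, 5.

-5, -4, -3, -2, -1, 0, 1, 2, 3, 4, 5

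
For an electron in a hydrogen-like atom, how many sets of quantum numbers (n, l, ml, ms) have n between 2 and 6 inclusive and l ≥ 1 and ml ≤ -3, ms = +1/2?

10

Work shell by shell — for each n, count the (l, ml) pairs that satisfy l ≥ 1 and ml ≤ -3:
n=4 → 1; n=5 → 3; n=6 → 6.
Orbitals: 1 + 3 + 6 = 10. With ms fixed to +1/2 there is one state per orbital, so 10 states.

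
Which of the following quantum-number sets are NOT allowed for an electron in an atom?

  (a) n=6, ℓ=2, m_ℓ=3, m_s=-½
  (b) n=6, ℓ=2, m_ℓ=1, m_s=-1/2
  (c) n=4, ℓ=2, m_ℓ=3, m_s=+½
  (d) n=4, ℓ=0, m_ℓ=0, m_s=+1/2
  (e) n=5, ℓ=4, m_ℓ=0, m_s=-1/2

(a) has |m_ℓ| = 3 > ℓ = 2, violating −ℓ ≤ m_ℓ ≤ ℓ.
(c) has |m_ℓ| = 3 > ℓ = 2, violating −ℓ ≤ m_ℓ ≤ ℓ.
The remaining sets (b), (d), (e) satisfy all four rules.

(a) and (c)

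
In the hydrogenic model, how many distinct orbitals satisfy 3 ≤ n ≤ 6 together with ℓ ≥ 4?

29

Count contributing orbitals for each principal shell:
n=5 → 9; n=6 → 20.
Total orbitals: 9 + 20 = 29.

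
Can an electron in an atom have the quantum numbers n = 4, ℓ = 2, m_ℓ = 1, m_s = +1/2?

n = 4 is a positive integer. ℓ = 2 satisfies 0 ≤ ℓ ≤ n−1 = 3. m_ℓ = 1 lies in the range −ℓ … +ℓ (here −2 … 2). m_s = +1/2 is one of ±1/2.
All four constraints are satisfied.

Allowed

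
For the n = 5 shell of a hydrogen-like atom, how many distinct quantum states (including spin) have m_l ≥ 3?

With n = 5 the allowed l are 0, 1, …, 4.
Orbitals with m_l ≥ 3, by l: l=3 → 1; l=4 → 2.
Orbitals: 1 + 2 = 3. Each orbital carries two spin states, so 3 × 2 = 6 states.

6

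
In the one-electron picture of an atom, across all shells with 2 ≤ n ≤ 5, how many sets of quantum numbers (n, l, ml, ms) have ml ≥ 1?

Count contributing orbitals for each principal shell:
n=2 → 1; n=3 → 3; n=4 → 6; n=5 → 10.
Orbitals: 1 + 3 + 6 + 10 = 20. Including both spin states (ms = ±1/2) gives 2 × 20 = 40 states.

40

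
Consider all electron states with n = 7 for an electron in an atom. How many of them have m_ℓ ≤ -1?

The n = 7 shell has ℓ = 0 through 6; check each.
Orbitals with m_ℓ ≤ -1, by ℓ: ℓ=1 → 1; ℓ=2 → 2; ℓ=3 → 3; ℓ=4 → 4; ℓ=5 → 5; ℓ=6 → 6.
Orbitals: 1 + 2 + 3 + 4 + 5 + 6 = 21. Each orbital carries two spin states, so 21 × 2 = 42 states.

42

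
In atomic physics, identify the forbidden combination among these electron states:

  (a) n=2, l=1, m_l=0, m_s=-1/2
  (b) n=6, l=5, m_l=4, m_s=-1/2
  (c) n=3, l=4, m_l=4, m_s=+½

(c)

(c) has l = 4 ≥ n = 3, violating 0 ≤ l ≤ n−1.
The remaining sets (a), (b) satisfy all four rules.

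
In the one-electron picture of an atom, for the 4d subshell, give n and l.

The leading integer gives n = 4; the letter 'd' means l = 2.

n = 4, l = 2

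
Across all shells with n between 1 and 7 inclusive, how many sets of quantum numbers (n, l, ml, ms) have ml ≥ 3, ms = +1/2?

20

Go shell by shell, enumerating (l, ml) with ml ≥ 3:
n=4 → 1; n=5 → 3; n=6 → 6; n=7 → 10.
Orbitals: 1 + 3 + 6 + 10 = 20. With ms fixed to +1/2 there is one state per orbital, so 20 states.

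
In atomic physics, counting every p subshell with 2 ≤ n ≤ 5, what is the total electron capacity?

24

A p subshell (l = 1) exists for every n ≥ 2, so shells n = 2, 3, 4, 5 each contribute one — 4 subshells.
Since each p subshell holds 2(2·1+1) = 6 electrons, the total is 4 × 6 = 24.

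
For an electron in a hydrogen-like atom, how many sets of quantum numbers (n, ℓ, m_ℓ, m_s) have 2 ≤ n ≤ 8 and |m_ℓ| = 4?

40

Work shell by shell — for each n, count the (ℓ, m_ℓ) pairs that satisfy |m_ℓ| = 4:
n=5 → 2; n=6 → 4; n=7 → 6; n=8 → 8.
Orbitals: 2 + 4 + 6 + 8 = 20. Including both spin states (m_s = ±1/2) gives 2 × 20 = 40 states.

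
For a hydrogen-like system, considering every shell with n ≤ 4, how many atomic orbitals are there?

Total orbitals = 1² + 2² + 3² + 4² = 30.

30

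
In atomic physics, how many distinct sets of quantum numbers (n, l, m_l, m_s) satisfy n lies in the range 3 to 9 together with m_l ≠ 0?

Work shell by shell — for each n, count the (l, m_l) pairs that satisfy m_l ≠ 0:
n=3 → 6; n=4 → 12; n=5 → 20; n=6 → 30; n=7 → 42; n=8 → 56; n=9 → 72.
Orbitals: 6 + 12 + 20 + 30 + 42 + 56 + 72 = 238. Including both spin states (m_s = ±1/2) gives 2 × 238 = 476 states.

476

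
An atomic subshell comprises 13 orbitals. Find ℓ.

ℓ = 6

2ℓ+1 = 13 gives ℓ = 6.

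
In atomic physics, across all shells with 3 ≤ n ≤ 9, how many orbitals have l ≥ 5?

130

Per-shell orbital counts meeting the constraint:
n=6 → 11; n=7 → 24; n=8 → 39; n=9 → 56.
Total orbitals: 11 + 24 + 39 + 56 = 130.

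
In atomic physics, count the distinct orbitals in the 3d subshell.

A subshell has 2l+1 orbitals; with l = 2, that's 5.

5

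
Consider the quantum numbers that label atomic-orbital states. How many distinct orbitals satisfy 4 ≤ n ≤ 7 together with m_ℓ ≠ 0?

Per-shell orbital counts meeting the constraint:
n=4 → 12; n=5 → 20; n=6 → 30; n=7 → 42.
Total orbitals: 12 + 20 + 30 + 42 = 104.

104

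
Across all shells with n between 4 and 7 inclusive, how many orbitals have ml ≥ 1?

Per-shell orbital counts meeting the constraint:
n=4 → 6; n=5 → 10; n=6 → 15; n=7 → 21.
Total orbitals: 6 + 10 + 15 + 21 = 52.

52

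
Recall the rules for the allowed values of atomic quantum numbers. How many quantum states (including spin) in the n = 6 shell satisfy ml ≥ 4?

Per l-value: l=4 → 1; l=5 → 2.
Orbitals: 1 + 2 = 3. Each orbital carries two spin states, so 3 × 2 = 6 states.

6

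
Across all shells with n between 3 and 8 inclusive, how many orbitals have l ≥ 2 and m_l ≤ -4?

Work shell by shell — for each n, count the (l, m_l) pairs that satisfy l ≥ 2 and m_l ≤ -4:
n=5 → 1; n=6 → 3; n=7 → 6; n=8 → 10.
Total orbitals: 1 + 3 + 6 + 10 = 20.

20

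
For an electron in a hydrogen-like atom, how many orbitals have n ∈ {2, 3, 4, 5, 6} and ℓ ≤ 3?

61

Count contributing orbitals for each principal shell:
n=2 → 4; n=3 → 9; n=4 → 16; n=5 → 16; n=6 → 16.
Total orbitals: 4 + 9 + 16 + 16 + 16 = 61.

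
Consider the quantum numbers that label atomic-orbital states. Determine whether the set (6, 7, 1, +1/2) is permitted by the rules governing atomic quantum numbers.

The orbital quantum number must satisfy 0 ≤ l ≤ n−1. With n = 6 the allowed l values are 0, 1, 2, 3, 4, 5, so l = 7 is out of range.

Not allowed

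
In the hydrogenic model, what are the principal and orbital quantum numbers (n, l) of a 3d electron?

The leading integer gives n = 3; the letter 'd' means l = 2.

n = 3, l = 2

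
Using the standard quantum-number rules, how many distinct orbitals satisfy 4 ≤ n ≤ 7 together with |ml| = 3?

20

Per-shell orbital counts meeting the constraint:
n=4 → 2; n=5 → 4; n=6 → 6; n=7 → 8.
Total orbitals: 2 + 4 + 6 + 8 = 20.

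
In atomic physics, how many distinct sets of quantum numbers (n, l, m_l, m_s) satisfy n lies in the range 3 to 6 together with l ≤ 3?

Work shell by shell — for each n, count the (l, m_l) pairs that satisfy l ≤ 3:
n=3 → 9; n=4 → 16; n=5 → 16; n=6 → 16.
Orbitals: 9 + 16 + 16 + 16 = 57. Including both spin states (m_s = ±1/2) gives 2 × 57 = 114 states.

114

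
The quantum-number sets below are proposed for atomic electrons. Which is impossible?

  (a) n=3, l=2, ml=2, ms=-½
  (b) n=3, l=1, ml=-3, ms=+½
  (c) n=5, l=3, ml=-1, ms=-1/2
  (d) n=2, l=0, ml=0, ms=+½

(b) has |ml| = 3 > l = 1, violating −l ≤ ml ≤ l.
The remaining sets (a), (c), (d) satisfy all four rules.

(b)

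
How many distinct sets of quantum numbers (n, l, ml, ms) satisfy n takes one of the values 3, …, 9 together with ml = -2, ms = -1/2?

For each n in the range, tally the orbitals obeying ml = -2:
n=3 → 1; n=4 → 2; n=5 → 3; n=6 → 4; n=7 → 5; n=8 → 6; n=9 → 7.
Orbitals: 1 + 2 + 3 + 4 + 5 + 6 + 7 = 28. With ms fixed to -1/2 there is one state per orbital, so 28 states.

28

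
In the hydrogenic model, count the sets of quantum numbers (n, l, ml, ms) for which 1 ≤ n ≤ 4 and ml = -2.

Count contributing orbitals for each principal shell:
n=3 → 1; n=4 → 2.
Orbitals: 1 + 2 = 3. Including both spin states (ms = ±1/2) gives 2 × 3 = 6 states.

6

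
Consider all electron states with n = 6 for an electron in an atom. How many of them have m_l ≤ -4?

With n = 6 the allowed l are 0, 1, …, 5.
Orbitals with m_l ≤ -4, by l: l=4 → 1; l=5 → 2.
Orbitals: 1 + 2 = 3. Each orbital carries two spin states, so 3 × 2 = 6 states.

6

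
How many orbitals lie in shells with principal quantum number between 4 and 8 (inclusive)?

190

Shell n has n² orbitals: 4²=16 + 5²=25 + 6²=36 + 7²=49 + 8²=64 = 190 orbitals.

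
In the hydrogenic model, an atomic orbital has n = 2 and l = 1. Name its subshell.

2p

l = 1 corresponds to the letter 'p', so the subshell is 2p.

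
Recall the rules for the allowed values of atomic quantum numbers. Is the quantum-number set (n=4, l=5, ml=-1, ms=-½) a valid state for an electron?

Not allowed

The orbital quantum number must satisfy 0 ≤ l ≤ n−1. With n = 4 the allowed l values are 0, 1, 2, 3, so l = 5 is out of range.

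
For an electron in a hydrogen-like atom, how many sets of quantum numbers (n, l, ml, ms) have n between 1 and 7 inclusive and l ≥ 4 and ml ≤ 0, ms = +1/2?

34

Count contributing orbitals for each principal shell:
n=5 → 5; n=6 → 11; n=7 → 18.
Orbitals: 5 + 11 + 18 = 34. With ms fixed to +1/2 there is one state per orbital, so 34 states.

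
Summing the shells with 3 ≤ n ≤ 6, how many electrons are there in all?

172

Shell n has n² orbitals: 3²=9 + 4²=16 + 5²=25 + 6²=36 = 86 orbitals.
Two spin states per orbital: 2 × 86 = 172 electrons.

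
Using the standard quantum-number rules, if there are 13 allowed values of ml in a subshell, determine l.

l = 6

ml ranges over 2l+1 integers, so 2l+1 = 13 ⇒ l = 6.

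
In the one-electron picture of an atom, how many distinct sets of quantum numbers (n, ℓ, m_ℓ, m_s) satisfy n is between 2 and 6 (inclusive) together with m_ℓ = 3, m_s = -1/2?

Work shell by shell — for each n, count the (ℓ, m_ℓ) pairs that satisfy m_ℓ = 3:
n=4 → 1; n=5 → 2; n=6 → 3.
Orbitals: 1 + 2 + 3 = 6. With m_s fixed to -1/2 there is one state per orbital, so 6 states.

6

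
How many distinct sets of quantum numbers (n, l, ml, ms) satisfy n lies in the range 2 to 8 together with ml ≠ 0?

336

Go shell by shell, enumerating (l, ml) with ml ≠ 0:
n=2 → 2; n=3 → 6; n=4 → 12; n=5 → 20; n=6 → 30; n=7 → 42; n=8 → 56.
Orbitals: 2 + 6 + 12 + 20 + 30 + 42 + 56 = 168. Including both spin states (ms = ±1/2) gives 2 × 168 = 336 states.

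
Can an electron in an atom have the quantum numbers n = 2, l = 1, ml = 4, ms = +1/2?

The magnetic quantum number must satisfy −l ≤ ml ≤ l. With l = 1, ml can only be -1, 0, 1, so ml = 4 is forbidden.

Invalid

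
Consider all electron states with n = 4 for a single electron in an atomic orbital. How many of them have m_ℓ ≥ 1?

12

Go through ℓ = 0, …, 3 (the values permitted for n = 4).
The (ℓ, m_ℓ) pairs meeting m_ℓ ≥ 1 give: ℓ=1 → 1; ℓ=2 → 2; ℓ=3 → 3.
Orbitals: 1 + 2 + 3 = 6. Each orbital carries two spin states, so 6 × 2 = 12 states.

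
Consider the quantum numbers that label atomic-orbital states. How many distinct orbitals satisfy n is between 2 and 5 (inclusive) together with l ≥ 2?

38

Work shell by shell — for each n, count the (l, ml) pairs that satisfy l ≥ 2:
n=3 → 5; n=4 → 12; n=5 → 21.
Total orbitals: 5 + 12 + 21 = 38.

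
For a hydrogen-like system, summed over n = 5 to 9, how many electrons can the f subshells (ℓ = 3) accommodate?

An f subshell (ℓ = 3) exists for every n ≥ 4, so shells n = 5, 6, 7, 8, 9 each contribute one — 5 subshells.
Since each f subshell holds 2(2·3+1) = 14 electrons, the total is 5 × 14 = 70.

70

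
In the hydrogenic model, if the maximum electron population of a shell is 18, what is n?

2n² = 18 ⇒ n² = 9 ⇒ n = 3.

n = 3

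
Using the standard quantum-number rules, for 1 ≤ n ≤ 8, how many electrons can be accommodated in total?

Total orbitals = 1² + 2² + 3² + 4² + 5² + 6² + 7² + 8² = 204. Doubling for spin gives 408 electrons.

408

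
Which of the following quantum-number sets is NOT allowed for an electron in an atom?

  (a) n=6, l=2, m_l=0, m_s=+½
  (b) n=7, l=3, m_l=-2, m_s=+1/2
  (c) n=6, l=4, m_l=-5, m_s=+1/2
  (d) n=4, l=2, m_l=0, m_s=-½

(c) has |m_l| = 5 > l = 4, violating −l ≤ m_l ≤ l.
The remaining sets (a), (b), (d) satisfy all four rules.

(c)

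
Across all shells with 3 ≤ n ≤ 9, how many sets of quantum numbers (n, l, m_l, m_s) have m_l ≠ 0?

476

For each n in the range, tally the orbitals obeying m_l ≠ 0:
n=3 → 6; n=4 → 12; n=5 → 20; n=6 → 30; n=7 → 42; n=8 → 56; n=9 → 72.
Orbitals: 6 + 12 + 20 + 30 + 42 + 56 + 72 = 238. Including both spin states (m_s = ±1/2) gives 2 × 238 = 476 states.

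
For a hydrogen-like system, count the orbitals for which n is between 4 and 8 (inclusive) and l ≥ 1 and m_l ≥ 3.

For each n in the range, tally the orbitals obeying l ≥ 1 and m_l ≥ 3:
n=4 → 1; n=5 → 3; n=6 → 6; n=7 → 10; n=8 → 15.
Total orbitals: 1 + 3 + 6 + 10 + 15 = 35.

35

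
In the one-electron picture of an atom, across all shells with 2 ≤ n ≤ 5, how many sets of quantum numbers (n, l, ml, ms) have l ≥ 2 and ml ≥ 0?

Go shell by shell, enumerating (l, ml) with l ≥ 2 and ml ≥ 0:
n=3 → 3; n=4 → 7; n=5 → 12.
Orbitals: 3 + 7 + 12 = 22. Including both spin states (ms = ±1/2) gives 2 × 22 = 44 states.

44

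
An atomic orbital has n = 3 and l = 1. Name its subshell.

l = 1 corresponds to the letter 'p', so the subshell is 3p.

3p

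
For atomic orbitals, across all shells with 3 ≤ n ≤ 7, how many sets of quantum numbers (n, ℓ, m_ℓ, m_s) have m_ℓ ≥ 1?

Per-shell orbital counts meeting the constraint:
n=3 → 3; n=4 → 6; n=5 → 10; n=6 → 15; n=7 → 21.
Orbitals: 3 + 6 + 10 + 15 + 21 = 55. Including both spin states (m_s = ±1/2) gives 2 × 55 = 110 states.

110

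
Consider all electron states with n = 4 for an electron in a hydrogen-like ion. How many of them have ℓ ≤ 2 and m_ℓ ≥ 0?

12

With n = 4 the allowed ℓ are 0, 1, …, 3.
Orbitals with ℓ ≤ 2 and m_ℓ ≥ 0, by ℓ: ℓ=0 → 1; ℓ=1 → 2; ℓ=2 → 3.
Orbitals: 1 + 2 + 3 = 6. Each orbital carries two spin states, so 6 × 2 = 12 states.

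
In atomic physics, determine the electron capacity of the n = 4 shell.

32

A shell holds 2n² electrons: 2 × 4² = 2 × 16 = 32.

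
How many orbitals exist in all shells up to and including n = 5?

55

Total orbitals = 1² + 2² + 3² + 4² + 5² = 55.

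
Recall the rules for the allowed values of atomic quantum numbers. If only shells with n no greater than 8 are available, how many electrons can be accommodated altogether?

Total orbitals = 1² + 2² + 3² + 4² + 5² + 6² + 7² + 8² = 204. Doubling for spin gives 408 electrons.

408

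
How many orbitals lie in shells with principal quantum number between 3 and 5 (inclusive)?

Shell n has n² orbitals: 3²=9 + 4²=16 + 5²=25 = 50 orbitals.

50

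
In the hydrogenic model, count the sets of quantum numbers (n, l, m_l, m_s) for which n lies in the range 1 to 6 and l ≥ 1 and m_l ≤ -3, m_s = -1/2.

Per-shell orbital counts meeting the constraint:
n=4 → 1; n=5 → 3; n=6 → 6.
Orbitals: 1 + 3 + 6 = 10. With m_s fixed to -1/2 there is one state per orbital, so 10 states.

10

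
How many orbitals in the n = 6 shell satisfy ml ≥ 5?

1

Per l-value: l=5 → 1.
Total orbitals: 1.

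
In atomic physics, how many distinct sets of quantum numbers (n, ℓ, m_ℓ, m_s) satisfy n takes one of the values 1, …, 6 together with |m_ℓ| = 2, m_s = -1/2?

Go shell by shell, enumerating (ℓ, m_ℓ) with |m_ℓ| = 2:
n=3 → 2; n=4 → 4; n=5 → 6; n=6 → 8.
Orbitals: 2 + 4 + 6 + 8 = 20. With m_s fixed to -1/2 there is one state per orbital, so 20 states.

20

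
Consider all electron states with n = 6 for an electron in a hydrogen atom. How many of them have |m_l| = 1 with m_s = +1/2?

Orbitals with |m_l| = 1, by l: l=1 → 2; l=2 → 2; l=3 → 2; l=4 → 2; l=5 → 2.
Orbitals: 2 + 2 + 2 + 2 + 2 = 10. With m_s fixed to a single value there is one state per orbital, giving 10 states.

10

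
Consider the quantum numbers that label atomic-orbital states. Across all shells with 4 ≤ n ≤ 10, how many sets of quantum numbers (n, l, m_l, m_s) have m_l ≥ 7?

20

Treat each shell separately and count matching orbitals:
n=8 → 1; n=9 → 3; n=10 → 6.
Orbitals: 1 + 3 + 6 = 10. Including both spin states (m_s = ±1/2) gives 2 × 10 = 20 states.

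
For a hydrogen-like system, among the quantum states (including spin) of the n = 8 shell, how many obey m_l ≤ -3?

30

The (l, m_l) pairs meeting m_l ≤ -3 give: l=3 → 1; l=4 → 2; l=5 → 3; l=6 → 4; l=7 → 5.
Orbitals: 1 + 2 + 3 + 4 + 5 = 15. Each orbital carries two spin states, so 15 × 2 = 30 states.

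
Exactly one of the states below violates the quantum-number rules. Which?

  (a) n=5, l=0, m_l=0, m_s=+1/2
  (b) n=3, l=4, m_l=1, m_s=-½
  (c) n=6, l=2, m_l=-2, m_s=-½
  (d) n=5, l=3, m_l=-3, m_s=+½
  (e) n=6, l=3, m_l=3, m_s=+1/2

(b)

(b) has l = 4 ≥ n = 3, violating 0 ≤ l ≤ n−1.
The remaining sets (a), (c), (d), (e) satisfy all four rules.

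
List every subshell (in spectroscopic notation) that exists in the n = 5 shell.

5s, 5p, 5d, 5f, 5g

For n = 5, l runs from 0 to 4. In spectroscopic notation l = 0,1,2,… ↔ s,p,d,f,g,h,i, so the subshells are 5s, 5p, 5d, 5f, 5g.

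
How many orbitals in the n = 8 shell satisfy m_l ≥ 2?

For n = 8, l ranges over 0 … 7.
Orbitals with m_l ≥ 2, by l: l=2 → 1; l=3 → 2; l=4 → 3; l=5 → 4; l=6 → 5; l=7 → 6.
Total orbitals: 1 + 2 + 3 + 4 + 5 + 6 = 21.

21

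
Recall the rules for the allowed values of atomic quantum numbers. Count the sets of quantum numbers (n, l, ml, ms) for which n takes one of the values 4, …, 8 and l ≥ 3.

Per-shell orbital counts meeting the constraint:
n=4 → 7; n=5 → 16; n=6 → 27; n=7 → 40; n=8 → 55.
Orbitals: 7 + 16 + 27 + 40 + 55 = 145. Including both spin states (ms = ±1/2) gives 2 × 145 = 290 states.

290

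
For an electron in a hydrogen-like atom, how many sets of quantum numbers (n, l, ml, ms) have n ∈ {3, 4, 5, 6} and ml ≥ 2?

40

Count contributing orbitals for each principal shell:
n=3 → 1; n=4 → 3; n=5 → 6; n=6 → 10.
Orbitals: 1 + 3 + 6 + 10 = 20. Including both spin states (ms = ±1/2) gives 2 × 20 = 40 states.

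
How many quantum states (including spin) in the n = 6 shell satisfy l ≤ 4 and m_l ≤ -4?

2

For n = 6, l ranges over 0 … 5.
Orbitals with l ≤ 4 and m_l ≤ -4, by l: l=4 → 1.
Orbitals: 1. Each orbital carries two spin states, so 1 × 2 = 2 states.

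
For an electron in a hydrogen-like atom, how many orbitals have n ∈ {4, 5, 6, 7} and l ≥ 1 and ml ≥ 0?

70

Treat each shell separately and count matching orbitals:
n=4 → 9; n=5 → 14; n=6 → 20; n=7 → 27.
Total orbitals: 9 + 14 + 20 + 27 = 70.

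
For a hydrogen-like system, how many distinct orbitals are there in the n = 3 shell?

The n = 3 shell contains n² = 3² = 9 orbitals.

9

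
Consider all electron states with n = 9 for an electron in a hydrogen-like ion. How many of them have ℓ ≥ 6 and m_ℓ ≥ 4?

24

For n = 9, ℓ ranges over 0 … 8.
Contributions: ℓ=6 → 3; ℓ=7 → 4; ℓ=8 → 5.
Orbitals: 3 + 4 + 5 = 12. Each orbital carries two spin states, so 12 × 2 = 24 states.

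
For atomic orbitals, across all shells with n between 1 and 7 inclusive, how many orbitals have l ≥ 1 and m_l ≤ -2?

Work shell by shell — for each n, count the (l, m_l) pairs that satisfy l ≥ 1 and m_l ≤ -2:
n=3 → 1; n=4 → 3; n=5 → 6; n=6 → 10; n=7 → 15.
Total orbitals: 1 + 3 + 6 + 10 + 15 = 35.

35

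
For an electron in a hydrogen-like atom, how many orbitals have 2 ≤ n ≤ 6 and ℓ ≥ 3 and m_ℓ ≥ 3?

Work shell by shell — for each n, count the (ℓ, m_ℓ) pairs that satisfy ℓ ≥ 3 and m_ℓ ≥ 3:
n=4 → 1; n=5 → 3; n=6 → 6.
Total orbitals: 1 + 3 + 6 = 10.

10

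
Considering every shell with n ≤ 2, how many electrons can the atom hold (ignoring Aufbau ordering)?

10

Total orbitals = 1² + 2² = 5. Doubling for spin gives 10 electrons.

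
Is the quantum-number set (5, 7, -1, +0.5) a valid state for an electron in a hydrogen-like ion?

No

The orbital quantum number must satisfy 0 ≤ l ≤ n−1. With n = 5 the allowed l values are 0, 1, 2, 3, 4, so l = 7 is out of range.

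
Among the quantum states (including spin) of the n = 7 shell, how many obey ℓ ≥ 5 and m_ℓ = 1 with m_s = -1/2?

Go through ℓ = 0, …, 6 (the values permitted for n = 7).
The (ℓ, m_ℓ) pairs meeting ℓ ≥ 5 and m_ℓ = 1 give: ℓ=5 → 1; ℓ=6 → 1.
Orbitals: 1 + 1 = 2. With m_s fixed to a single value there is one state per orbital, giving 2 states.

2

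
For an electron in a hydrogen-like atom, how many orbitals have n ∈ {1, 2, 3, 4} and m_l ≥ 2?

4

Work shell by shell — for each n, count the (l, m_l) pairs that satisfy m_l ≥ 2:
n=3 → 1; n=4 → 3.
Total orbitals: 1 + 3 = 4.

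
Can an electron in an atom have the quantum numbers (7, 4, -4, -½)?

n = 7 is a positive integer. l = 4 satisfies 0 ≤ l ≤ n−1 = 6. ml = -4 lies in the range −l … +l (here −4 … 4). ms = -1/2 is one of ±1/2.
All four constraints are satisfied.

Allowed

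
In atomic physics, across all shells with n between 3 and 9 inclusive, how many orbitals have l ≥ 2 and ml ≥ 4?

Per-shell orbital counts meeting the constraint:
n=5 → 1; n=6 → 3; n=7 → 6; n=8 → 10; n=9 → 15.
Total orbitals: 1 + 3 + 6 + 10 + 15 = 35.

35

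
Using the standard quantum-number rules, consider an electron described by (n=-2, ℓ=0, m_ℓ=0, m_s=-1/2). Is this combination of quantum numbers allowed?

Invalid

The principal quantum number must be a positive integer (n ≥ 1), but here n = -2.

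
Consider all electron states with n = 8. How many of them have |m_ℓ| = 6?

For n = 8, ℓ ranges over 0 … 7.
The (ℓ, m_ℓ) pairs meeting |m_ℓ| = 6 give: ℓ=6 → 2; ℓ=7 → 2.
Orbitals: 2 + 2 = 4. Each orbital carries two spin states, so 4 × 2 = 8 states.

8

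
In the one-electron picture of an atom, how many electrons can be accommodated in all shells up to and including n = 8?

408

Total orbitals = 1² + 2² + 3² + 4² + 5² + 6² + 7² + 8² = 204. Doubling for spin gives 408 electrons.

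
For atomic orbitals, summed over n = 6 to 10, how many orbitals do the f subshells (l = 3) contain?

35

An f subshell (l = 3) exists for every n ≥ 4, so shells n = 6, 7, 8, 9, 10 each contribute one — 5 subshells.
Since each f subshell has 2·3+1 = 7 orbitals, the total is 5 × 7 = 35.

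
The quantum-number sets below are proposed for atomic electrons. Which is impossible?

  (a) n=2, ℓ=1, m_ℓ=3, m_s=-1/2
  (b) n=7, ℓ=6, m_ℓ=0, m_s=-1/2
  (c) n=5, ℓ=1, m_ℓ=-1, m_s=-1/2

(a)

(a) has |m_ℓ| = 3 > ℓ = 1, violating −ℓ ≤ m_ℓ ≤ ℓ.
The remaining sets (b), (c) satisfy all four rules.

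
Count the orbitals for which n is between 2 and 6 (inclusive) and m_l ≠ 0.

70

Treat each shell separately and count matching orbitals:
n=2 → 2; n=3 → 6; n=4 → 12; n=5 → 20; n=6 → 30.
Total orbitals: 2 + 6 + 12 + 20 + 30 = 70.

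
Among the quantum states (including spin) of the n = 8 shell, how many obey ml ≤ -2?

Go through l = 0, …, 7 (the values permitted for n = 8).
Contributions: l=2 → 1; l=3 → 2; l=4 → 3; l=5 → 4; l=6 → 5; l=7 → 6.
Orbitals: 1 + 2 + 3 + 4 + 5 + 6 = 21. Each orbital carries two spin states, so 21 × 2 = 42 states.

42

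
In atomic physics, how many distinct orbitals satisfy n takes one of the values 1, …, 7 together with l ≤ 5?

For each n in the range, tally the orbitals obeying l ≤ 5:
n=1 → 1; n=2 → 4; n=3 → 9; n=4 → 16; n=5 → 25; n=6 → 36; n=7 → 36.
Total orbitals: 1 + 4 + 9 + 16 + 25 + 36 + 36 = 127.

127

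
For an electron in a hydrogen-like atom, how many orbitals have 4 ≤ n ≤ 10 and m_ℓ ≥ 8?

4

Per-shell orbital counts meeting the constraint:
n=9 → 1; n=10 → 3.
Total orbitals: 1 + 3 = 4.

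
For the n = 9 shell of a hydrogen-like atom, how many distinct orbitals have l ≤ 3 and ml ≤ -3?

1

With n = 9 the allowed l are 0, 1, …, 8.
Contributions: l=3 → 1.
Total orbitals: 1.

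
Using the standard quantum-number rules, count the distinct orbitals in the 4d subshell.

A subshell has 2l+1 orbitals; with l = 2, that's 5.

5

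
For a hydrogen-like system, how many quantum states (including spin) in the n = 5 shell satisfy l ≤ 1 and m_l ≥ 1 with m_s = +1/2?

For n = 5, l ranges over 0 … 4.
Orbitals with l ≤ 1 and m_l ≥ 1, by l: l=1 → 1.
Orbitals: 1. With m_s fixed to a single value there is one state per orbital, giving 1 state.

1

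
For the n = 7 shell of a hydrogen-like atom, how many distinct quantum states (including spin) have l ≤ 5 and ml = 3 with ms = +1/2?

3

For n = 7, l ranges over 0 … 6.
Contributions: l=3 → 1; l=4 → 1; l=5 → 1.
Orbitals: 1 + 1 + 1 = 3. With ms fixed to a single value there is one state per orbital, giving 3 states.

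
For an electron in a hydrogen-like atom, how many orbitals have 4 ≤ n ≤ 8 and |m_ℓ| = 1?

50

Count contributing orbitals for each principal shell:
n=4 → 6; n=5 → 8; n=6 → 10; n=7 → 12; n=8 → 14.
Total orbitals: 6 + 8 + 10 + 12 + 14 = 50.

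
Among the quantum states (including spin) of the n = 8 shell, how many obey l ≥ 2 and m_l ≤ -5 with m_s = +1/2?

6

Per l-value: l=5 → 1; l=6 → 2; l=7 → 3.
Orbitals: 1 + 2 + 3 = 6. With m_s fixed to a single value there is one state per orbital, giving 6 states.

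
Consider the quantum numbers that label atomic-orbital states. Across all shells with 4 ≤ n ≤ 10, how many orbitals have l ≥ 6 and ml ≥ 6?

20

Count contributing orbitals for each principal shell:
n=7 → 1; n=8 → 3; n=9 → 6; n=10 → 10.
Total orbitals: 1 + 3 + 6 + 10 = 20.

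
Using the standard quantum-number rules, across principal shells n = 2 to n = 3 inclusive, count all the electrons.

26

Shell n has n² orbitals: 2²=4 + 3²=9 = 13 orbitals.
Two spin states per orbital: 2 × 13 = 26 electrons.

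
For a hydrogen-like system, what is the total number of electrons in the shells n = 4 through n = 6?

Shell n has n² orbitals: 4²=16 + 5²=25 + 6²=36 = 77 orbitals.
Two spin states per orbital: 2 × 77 = 154 electrons.

154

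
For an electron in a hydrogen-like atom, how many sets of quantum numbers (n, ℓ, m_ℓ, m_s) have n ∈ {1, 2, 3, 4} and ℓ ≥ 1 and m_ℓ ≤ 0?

32

Count contributing orbitals for each principal shell:
n=2 → 2; n=3 → 5; n=4 → 9.
Orbitals: 2 + 5 + 9 = 16. Including both spin states (m_s = ±1/2) gives 2 × 16 = 32 states.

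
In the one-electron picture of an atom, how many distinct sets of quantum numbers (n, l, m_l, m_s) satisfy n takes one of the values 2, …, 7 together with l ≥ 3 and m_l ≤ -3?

Work shell by shell — for each n, count the (l, m_l) pairs that satisfy l ≥ 3 and m_l ≤ -3:
n=4 → 1; n=5 → 3; n=6 → 6; n=7 → 10.
Orbitals: 1 + 3 + 6 + 10 = 20. Including both spin states (m_s = ±1/2) gives 2 × 20 = 40 states.

40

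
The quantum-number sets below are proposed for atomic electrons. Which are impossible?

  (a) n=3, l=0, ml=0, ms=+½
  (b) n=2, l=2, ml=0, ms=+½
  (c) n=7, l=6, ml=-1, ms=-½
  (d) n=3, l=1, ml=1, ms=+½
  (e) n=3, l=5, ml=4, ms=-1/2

(b) has l = 2 ≥ n = 2, violating 0 ≤ l ≤ n−1.
(e) has l = 5 ≥ n = 3, violating 0 ≤ l ≤ n−1.
The remaining sets (a), (c), (d) satisfy all four rules.

(b) and (e)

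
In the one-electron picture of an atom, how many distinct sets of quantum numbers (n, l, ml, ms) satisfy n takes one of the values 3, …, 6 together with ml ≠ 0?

Treat each shell separately and count matching orbitals:
n=3 → 6; n=4 → 12; n=5 → 20; n=6 → 30.
Orbitals: 6 + 12 + 20 + 30 = 68. Including both spin states (ms = ±1/2) gives 2 × 68 = 136 states.

136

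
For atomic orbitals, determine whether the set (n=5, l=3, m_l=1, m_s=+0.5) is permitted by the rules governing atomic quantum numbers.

n = 5 is a positive integer. l = 3 satisfies 0 ≤ l ≤ n−1 = 4. m_l = 1 lies in the range −l … +l (here −3 … 3). m_s = +1/2 is one of ±1/2.
All four constraints are satisfied.

Yes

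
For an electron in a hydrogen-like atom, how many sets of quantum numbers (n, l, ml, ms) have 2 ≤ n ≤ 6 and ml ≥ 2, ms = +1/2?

20

For each n in the range, tally the orbitals obeying ml ≥ 2:
n=3 → 1; n=4 → 3; n=5 → 6; n=6 → 10.
Orbitals: 1 + 3 + 6 + 10 = 20. With ms fixed to +1/2 there is one state per orbital, so 20 states.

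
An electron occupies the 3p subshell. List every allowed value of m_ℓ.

The 3p subshell has ℓ = 1, and m_ℓ takes every integer from −ℓ to +ℓ. With ℓ = 1 that gives the 3 values -1, 0, 1.

-1, 0, 1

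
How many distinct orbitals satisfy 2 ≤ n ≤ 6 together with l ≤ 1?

Go shell by shell, enumerating (l, m_l) with l ≤ 1:
n=2 → 4; n=3 → 4; n=4 → 4; n=5 → 4; n=6 → 4.
Total orbitals: 4 + 4 + 4 + 4 + 4 = 20.

20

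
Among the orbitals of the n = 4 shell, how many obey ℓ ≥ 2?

For n = 4, ℓ ranges over 0 … 3.
Orbitals with ℓ ≥ 2, by ℓ: ℓ=2 → 5; ℓ=3 → 7.
Total orbitals: 5 + 7 = 12.

12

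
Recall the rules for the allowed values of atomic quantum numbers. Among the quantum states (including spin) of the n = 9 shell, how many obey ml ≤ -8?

For n = 9, l ranges over 0 … 8.
Per l-value: l=8 → 1.
Orbitals: 1. Each orbital carries two spin states, so 1 × 2 = 2 states.

2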